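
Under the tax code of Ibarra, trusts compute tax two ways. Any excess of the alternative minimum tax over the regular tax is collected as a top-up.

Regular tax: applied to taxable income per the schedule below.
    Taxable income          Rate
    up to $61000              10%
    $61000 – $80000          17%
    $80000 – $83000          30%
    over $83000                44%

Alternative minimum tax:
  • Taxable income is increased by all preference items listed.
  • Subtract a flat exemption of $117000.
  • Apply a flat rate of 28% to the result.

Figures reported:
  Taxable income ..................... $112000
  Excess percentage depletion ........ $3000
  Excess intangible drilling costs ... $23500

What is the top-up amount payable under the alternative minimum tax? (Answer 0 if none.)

Regular tax:
  $61000 × 10% = $6100
  $19000 × 17% = $3230
  $3000 × 30% = $900
  $29000 × 44% = $12760
  → $22990

Alternative minimum tax:
  Adjusted income: $112000 + $3000 + $23500 = $138500
  Less exemption $117000 → base $21500
  $21500 × 28% = $6020

$6020 ≤ $22990, so no add-on is due.

$0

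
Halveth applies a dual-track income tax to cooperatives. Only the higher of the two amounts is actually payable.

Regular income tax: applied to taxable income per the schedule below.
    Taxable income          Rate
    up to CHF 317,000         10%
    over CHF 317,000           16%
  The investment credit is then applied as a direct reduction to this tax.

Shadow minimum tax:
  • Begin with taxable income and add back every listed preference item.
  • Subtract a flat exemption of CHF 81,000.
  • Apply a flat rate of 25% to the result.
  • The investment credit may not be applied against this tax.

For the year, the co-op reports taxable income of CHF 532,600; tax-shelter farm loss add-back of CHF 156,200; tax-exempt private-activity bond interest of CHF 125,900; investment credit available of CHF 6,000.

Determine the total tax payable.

Shadow minimum tax:
  Adjusted income: CHF 532,600 + CHF 156,200 + CHF 125,900 = CHF 814,700
  Less exemption CHF 81,000 → base CHF 733,700
  CHF 733,700 × 25% = CHF 183,425

Regular income tax:
  CHF 317,000 × 10% = CHF 31,700
  CHF 215,600 × 16% = CHF 34,496
  → CHF 66,196
  Less investment credit CHF 6,000 → CHF 60,196

CHF 183,425 > CHF 60,196, so the shadow minimum tax is the binding amount.

CHF 183,425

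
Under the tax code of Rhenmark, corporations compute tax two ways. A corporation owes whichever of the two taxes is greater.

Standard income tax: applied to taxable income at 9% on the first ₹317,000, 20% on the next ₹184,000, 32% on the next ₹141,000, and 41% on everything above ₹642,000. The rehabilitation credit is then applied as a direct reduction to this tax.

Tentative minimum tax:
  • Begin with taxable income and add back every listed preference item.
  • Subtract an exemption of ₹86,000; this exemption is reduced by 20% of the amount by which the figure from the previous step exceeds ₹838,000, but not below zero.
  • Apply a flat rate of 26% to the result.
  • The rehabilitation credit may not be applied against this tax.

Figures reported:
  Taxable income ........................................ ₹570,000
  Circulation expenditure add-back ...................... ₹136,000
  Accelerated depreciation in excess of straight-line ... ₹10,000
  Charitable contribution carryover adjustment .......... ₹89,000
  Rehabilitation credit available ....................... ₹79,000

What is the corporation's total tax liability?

₹186,940

Tentative minimum tax:
  Adjusted income: ₹570,000 + ₹136,000 + ₹10,000 + ₹89,000 = ₹805,000
  Exemption: ₹805,000 ≤ ₹838,000, so full ₹86,000 applies
  Base: ₹805,000 − ₹86,000 = ₹719,000
  ₹719,000 × 26% = ₹186,940

Standard income tax:
  ₹317,000 × 9% = ₹28,530
  ₹184,000 × 20% = ₹36,800
  ₹69,000 × 32% = ₹22,080
  → ₹87,410
  Less rehabilitation credit ₹79,000 → ₹8,410

₹186,940 > ₹8,410, so the tentative minimum tax is the binding amount.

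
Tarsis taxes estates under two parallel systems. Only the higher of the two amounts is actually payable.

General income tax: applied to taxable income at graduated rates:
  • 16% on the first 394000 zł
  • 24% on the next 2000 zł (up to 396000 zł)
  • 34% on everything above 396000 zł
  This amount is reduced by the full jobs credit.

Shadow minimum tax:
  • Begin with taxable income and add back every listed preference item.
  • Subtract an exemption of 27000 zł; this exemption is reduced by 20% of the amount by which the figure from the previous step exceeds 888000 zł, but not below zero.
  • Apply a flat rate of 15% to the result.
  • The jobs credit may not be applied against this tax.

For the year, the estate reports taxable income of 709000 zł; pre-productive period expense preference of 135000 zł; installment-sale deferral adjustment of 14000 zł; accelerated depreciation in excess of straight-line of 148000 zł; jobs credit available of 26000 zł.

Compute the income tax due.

General income tax:
  394000 zł × 16% = 63040 zł
  2000 zł × 24% = 480 zł
  313000 zł × 34% = 106420 zł
  → 169940 zł
  Less jobs credit 26000 zł → 143940 zł

Shadow minimum tax:
  Adjusted income: 709000 zł + 135000 zł + 14000 zł + 148000 zł = 1006000 zł
  Exemption: 27000 zł − 20% × (1006000 zł − 888000 zł) = 27000 zł − 23600 zł = 3400 zł
  Base: 1006000 zł − 3400 zł = 1002600 zł
  1002600 zł × 15% = 150390 zł

150390 zł > 143940 zł, so the shadow minimum tax is the binding amount.

150390 zł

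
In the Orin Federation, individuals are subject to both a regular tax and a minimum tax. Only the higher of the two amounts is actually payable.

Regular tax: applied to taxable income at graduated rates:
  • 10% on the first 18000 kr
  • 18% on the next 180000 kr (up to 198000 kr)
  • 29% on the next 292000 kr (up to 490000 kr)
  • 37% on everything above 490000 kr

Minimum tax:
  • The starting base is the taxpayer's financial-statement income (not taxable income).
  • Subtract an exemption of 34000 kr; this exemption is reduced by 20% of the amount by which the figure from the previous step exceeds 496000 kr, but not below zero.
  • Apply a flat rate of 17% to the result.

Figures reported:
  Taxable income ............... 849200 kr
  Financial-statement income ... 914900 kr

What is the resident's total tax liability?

251784 kr

Minimum tax:
  Base (financial-statement income): 914900 kr
  Exemption: 20% × (914900 kr − 496000 kr) = 83780 kr ≥ 34000 kr, so the exemption is fully phased out
  Base: 914900 kr − 0 kr = 914900 kr
  914900 kr × 17% = 155533 kr

Regular tax:
  18000 kr × 10% = 1800 kr
  180000 kr × 18% = 32400 kr
  292000 kr × 29% = 84680 kr
  359200 kr × 37% = 132904 kr
  → 251784 kr

251784 kr > 155533 kr, so the regular tax governs.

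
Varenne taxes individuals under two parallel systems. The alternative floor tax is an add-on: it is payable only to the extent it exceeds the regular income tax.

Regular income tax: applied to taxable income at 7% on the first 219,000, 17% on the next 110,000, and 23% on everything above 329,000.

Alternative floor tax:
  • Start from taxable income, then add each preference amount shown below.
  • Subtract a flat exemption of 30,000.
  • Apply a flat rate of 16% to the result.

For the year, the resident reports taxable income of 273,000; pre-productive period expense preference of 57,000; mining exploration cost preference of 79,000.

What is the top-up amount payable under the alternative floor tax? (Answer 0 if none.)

36,130

Alternative floor tax:
  Adjusted income: 273,000 + 57,000 + 79,000 = 409,000
  Less exemption 30,000 → base 379,000
  379,000 × 16% = 60,640

Regular income tax:
  219,000 × 7% = 15,330
  54,000 × 17% = 9,180
  → 24,510

Excess of alternative floor tax over regular income tax: 60,640 − 24,510 = 36,130.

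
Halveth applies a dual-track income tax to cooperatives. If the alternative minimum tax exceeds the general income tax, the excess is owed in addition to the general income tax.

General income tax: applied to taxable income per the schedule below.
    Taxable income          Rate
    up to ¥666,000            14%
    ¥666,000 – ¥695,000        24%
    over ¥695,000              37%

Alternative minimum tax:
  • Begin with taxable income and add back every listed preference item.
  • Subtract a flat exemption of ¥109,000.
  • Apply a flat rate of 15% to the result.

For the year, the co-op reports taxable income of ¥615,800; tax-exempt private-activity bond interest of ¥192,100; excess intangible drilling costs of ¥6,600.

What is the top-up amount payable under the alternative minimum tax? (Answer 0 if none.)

¥19,613

Alternative minimum tax:
  Adjusted income: ¥615,800 + ¥192,100 + ¥6,600 = ¥814,500
  Less exemption ¥109,000 → base ¥705,500
  ¥705,500 × 15% = ¥105,825

General income tax:
  ¥615,800 × 14% = ¥86,212

Excess of alternative minimum tax over general income tax: ¥105,825 − ¥86,212 = ¥19,613.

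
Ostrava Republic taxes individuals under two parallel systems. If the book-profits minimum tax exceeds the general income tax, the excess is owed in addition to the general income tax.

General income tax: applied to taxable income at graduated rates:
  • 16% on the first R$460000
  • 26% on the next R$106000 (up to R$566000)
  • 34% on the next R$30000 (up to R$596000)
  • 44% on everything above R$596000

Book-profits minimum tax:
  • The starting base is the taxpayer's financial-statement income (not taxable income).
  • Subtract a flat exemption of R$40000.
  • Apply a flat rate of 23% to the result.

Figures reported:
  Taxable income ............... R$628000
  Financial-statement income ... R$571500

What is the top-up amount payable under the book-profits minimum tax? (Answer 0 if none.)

Book-profits minimum tax:
  Base (financial-statement income): R$571500
  Less exemption R$40000 → base R$531500
  R$531500 × 23% = R$122245

General income tax:
  R$460000 × 16% = R$73600
  R$106000 × 26% = R$27560
  R$30000 × 34% = R$10200
  R$32000 × 44% = R$14080
  → R$125440

R$122245 ≤ R$125440, so no add-on is due.

R$0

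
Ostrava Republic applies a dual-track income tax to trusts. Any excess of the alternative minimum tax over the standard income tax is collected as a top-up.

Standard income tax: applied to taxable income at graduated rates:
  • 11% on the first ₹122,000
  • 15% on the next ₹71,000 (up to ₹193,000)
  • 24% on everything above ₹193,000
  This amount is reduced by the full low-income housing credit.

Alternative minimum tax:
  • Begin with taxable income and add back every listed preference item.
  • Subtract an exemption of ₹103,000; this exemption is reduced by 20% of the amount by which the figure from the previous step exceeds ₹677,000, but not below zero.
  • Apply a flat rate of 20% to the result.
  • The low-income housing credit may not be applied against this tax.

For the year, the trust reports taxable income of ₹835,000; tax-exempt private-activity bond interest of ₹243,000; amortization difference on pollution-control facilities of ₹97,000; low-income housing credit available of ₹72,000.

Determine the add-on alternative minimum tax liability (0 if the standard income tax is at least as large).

Alternative minimum tax:
  Adjusted income: ₹835,000 + ₹243,000 + ₹97,000 = ₹1,175,000
  Exemption: ₹103,000 − 20% × (₹1,175,000 − ₹677,000) = ₹103,000 − ₹99,600 = ₹3,400
  Base: ₹1,175,000 − ₹3,400 = ₹1,171,600
  ₹1,171,600 × 20% = ₹234,320

Standard income tax:
  ₹122,000 × 11% = ₹13,420
  ₹71,000 × 15% = ₹10,650
  ₹642,000 × 24% = ₹154,080
  → ₹178,150
  Less low-income housing credit ₹72,000 → ₹106,150

Excess of alternative minimum tax over standard income tax: ₹234,320 − ₹106,150 = ₹128,170.

₹128,170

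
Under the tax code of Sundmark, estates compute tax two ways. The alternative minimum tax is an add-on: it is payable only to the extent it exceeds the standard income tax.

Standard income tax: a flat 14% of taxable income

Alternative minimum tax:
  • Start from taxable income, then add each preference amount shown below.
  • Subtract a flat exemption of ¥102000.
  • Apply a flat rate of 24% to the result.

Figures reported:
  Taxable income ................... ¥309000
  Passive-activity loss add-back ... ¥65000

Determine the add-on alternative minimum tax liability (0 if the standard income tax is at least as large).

¥22020

Standard income tax:
  ¥309000 × 14% = ¥43260

Alternative minimum tax:
  Adjusted income: ¥309000 + ¥65000 = ¥374000
  Less exemption ¥102000 → base ¥272000
  ¥272000 × 24% = ¥65280

Excess of alternative minimum tax over standard income tax: ¥65280 − ¥43260 = ¥22020.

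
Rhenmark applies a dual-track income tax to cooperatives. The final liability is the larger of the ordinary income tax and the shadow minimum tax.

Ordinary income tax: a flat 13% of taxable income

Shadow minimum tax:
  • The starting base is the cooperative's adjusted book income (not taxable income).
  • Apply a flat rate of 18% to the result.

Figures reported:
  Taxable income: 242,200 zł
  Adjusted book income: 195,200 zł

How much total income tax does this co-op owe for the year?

35,136 zł

Ordinary income tax:
  242,200 zł × 13% = 31,486 zł

Shadow minimum tax:
  Base (adjusted book income): 195,200 zł
  195,200 zł × 18% = 35,136 zł

35,136 zł > 31,486 zł, so the shadow minimum tax is the binding amount.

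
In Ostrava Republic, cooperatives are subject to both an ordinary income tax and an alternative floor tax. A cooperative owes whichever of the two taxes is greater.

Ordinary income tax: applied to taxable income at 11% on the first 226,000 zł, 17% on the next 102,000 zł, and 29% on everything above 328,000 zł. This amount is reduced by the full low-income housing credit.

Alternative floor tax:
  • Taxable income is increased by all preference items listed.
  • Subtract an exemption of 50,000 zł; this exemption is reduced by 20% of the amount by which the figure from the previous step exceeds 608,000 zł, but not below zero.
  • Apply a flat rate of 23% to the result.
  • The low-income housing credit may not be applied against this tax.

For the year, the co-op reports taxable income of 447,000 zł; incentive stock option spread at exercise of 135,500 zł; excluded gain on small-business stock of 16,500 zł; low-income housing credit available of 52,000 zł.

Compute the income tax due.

126,270 zł

Ordinary income tax:
  226,000 zł × 11% = 24,860 zł
  102,000 zł × 17% = 17,340 zł
  119,000 zł × 29% = 34,510 zł
  → 76,710 zł
  Less low-income housing credit 52,000 zł → 24,710 zł

Alternative floor tax:
  Adjusted income: 447,000 zł + 135,500 zł + 16,500 zł = 599,000 zł
  Exemption: 599,000 zł ≤ 608,000 zł, so full 50,000 zł applies
  Base: 599,000 zł − 50,000 zł = 549,000 zł
  549,000 zł × 23% = 126,270 zł

126,270 zł > 24,710 zł, so the alternative floor tax is the binding amount.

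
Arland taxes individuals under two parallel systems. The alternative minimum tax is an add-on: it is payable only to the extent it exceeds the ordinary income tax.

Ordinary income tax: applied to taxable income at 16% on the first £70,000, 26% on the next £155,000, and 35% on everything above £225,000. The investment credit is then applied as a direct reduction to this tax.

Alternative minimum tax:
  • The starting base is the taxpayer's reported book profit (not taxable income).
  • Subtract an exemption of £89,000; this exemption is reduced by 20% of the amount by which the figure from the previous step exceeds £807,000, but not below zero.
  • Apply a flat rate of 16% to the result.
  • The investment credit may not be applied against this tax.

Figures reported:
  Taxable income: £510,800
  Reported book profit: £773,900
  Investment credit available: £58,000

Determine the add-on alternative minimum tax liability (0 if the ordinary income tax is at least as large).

Alternative minimum tax:
  Base (reported book profit): £773,900
  Exemption: £773,900 ≤ £807,000, so full £89,000 applies
  Base: £773,900 − £89,000 = £684,900
  £684,900 × 16% = £109,584

Ordinary income tax:
  £70,000 × 16% = £11,200
  £155,000 × 26% = £40,300
  £285,800 × 35% = £100,030
  → £151,530
  Less investment credit £58,000 → £93,530

Excess of alternative minimum tax over ordinary income tax: £109,584 − £93,530 = £16,054.

£16,054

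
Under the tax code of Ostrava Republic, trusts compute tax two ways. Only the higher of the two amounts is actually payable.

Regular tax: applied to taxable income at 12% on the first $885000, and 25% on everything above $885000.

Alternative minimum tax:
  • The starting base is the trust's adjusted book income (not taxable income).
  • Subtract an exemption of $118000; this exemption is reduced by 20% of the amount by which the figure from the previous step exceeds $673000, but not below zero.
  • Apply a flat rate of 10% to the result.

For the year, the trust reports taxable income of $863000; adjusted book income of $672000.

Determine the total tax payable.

$103560

Regular tax:
  $863000 × 12% = $103560

Alternative minimum tax:
  Base (adjusted book income): $672000
  Exemption: $672000 ≤ $673000, so full $118000 applies
  Base: $672000 − $118000 = $554000
  $554000 × 10% = $55400

$103560 > $55400, so the regular tax governs.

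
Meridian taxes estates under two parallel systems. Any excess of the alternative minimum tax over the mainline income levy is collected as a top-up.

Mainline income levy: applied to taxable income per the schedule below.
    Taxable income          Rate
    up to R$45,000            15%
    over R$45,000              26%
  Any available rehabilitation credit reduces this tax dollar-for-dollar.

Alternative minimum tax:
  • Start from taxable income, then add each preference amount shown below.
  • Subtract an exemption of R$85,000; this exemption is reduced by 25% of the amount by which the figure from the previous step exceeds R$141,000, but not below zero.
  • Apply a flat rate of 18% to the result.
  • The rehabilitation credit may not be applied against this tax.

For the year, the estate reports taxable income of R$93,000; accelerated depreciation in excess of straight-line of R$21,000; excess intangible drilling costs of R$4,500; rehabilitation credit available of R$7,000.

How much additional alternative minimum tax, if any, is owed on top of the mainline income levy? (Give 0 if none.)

Mainline income levy:
  R$45,000 × 15% = R$6,750
  R$48,000 × 26% = R$12,480
  → R$19,230
  Less rehabilitation credit R$7,000 → R$12,230

Alternative minimum tax:
  Adjusted income: R$93,000 + R$21,000 + R$4,500 = R$118,500
  Exemption: R$118,500 ≤ R$141,000, so full R$85,000 applies
  Base: R$118,500 − R$85,000 = R$33,500
  R$33,500 × 18% = R$6,030

R$6,030 ≤ R$12,230, so no add-on is due.

R$0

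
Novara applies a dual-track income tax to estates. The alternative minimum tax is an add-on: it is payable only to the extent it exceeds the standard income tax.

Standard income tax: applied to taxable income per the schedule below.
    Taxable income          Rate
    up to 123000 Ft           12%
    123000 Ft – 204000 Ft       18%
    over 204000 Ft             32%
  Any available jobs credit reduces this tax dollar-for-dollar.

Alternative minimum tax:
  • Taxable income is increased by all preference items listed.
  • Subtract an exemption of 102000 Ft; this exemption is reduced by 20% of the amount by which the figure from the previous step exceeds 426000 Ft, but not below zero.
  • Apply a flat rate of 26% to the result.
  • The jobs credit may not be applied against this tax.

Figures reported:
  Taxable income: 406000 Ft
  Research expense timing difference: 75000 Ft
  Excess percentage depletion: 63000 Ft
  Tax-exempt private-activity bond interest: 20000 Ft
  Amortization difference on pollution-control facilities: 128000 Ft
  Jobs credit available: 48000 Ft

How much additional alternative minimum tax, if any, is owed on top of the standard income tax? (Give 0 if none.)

121252 Ft

Alternative minimum tax:
  Adjusted income: 406000 Ft + 75000 Ft + 63000 Ft + 20000 Ft + 128000 Ft = 692000 Ft
  Exemption: 102000 Ft − 20% × (692000 Ft − 426000 Ft) = 102000 Ft − 53200 Ft = 48800 Ft
  Base: 692000 Ft − 48800 Ft = 643200 Ft
  643200 Ft × 26% = 167232 Ft

Standard income tax:
  123000 Ft × 12% = 14760 Ft
  81000 Ft × 18% = 14580 Ft
  202000 Ft × 32% = 64640 Ft
  → 93980 Ft
  Less jobs credit 48000 Ft → 45980 Ft

Excess of alternative minimum tax over standard income tax: 167232 Ft − 45980 Ft = 121252 Ft.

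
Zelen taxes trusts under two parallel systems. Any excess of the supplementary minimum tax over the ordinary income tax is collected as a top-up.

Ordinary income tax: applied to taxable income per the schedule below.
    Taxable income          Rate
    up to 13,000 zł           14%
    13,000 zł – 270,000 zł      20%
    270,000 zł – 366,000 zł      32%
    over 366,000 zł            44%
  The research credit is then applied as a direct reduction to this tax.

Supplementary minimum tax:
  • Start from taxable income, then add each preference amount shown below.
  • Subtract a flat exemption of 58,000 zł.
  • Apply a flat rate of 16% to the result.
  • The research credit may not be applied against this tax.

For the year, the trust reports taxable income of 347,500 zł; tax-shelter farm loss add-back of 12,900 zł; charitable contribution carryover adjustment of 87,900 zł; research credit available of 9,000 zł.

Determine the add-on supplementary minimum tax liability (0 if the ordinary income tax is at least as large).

Supplementary minimum tax:
  Adjusted income: 347,500 zł + 12,900 zł + 87,900 zł = 448,300 zł
  Less exemption 58,000 zł → base 390,300 zł
  390,300 zł × 16% = 62,448 zł

Ordinary income tax:
  13,000 zł × 14% = 1,820 zł
  257,000 zł × 20% = 51,400 zł
  77,500 zł × 32% = 24,800 zł
  → 78,020 zł
  Less research credit 9,000 zł → 69,020 zł

62,448 zł ≤ 69,020 zł, so no add-on is due.

0 zł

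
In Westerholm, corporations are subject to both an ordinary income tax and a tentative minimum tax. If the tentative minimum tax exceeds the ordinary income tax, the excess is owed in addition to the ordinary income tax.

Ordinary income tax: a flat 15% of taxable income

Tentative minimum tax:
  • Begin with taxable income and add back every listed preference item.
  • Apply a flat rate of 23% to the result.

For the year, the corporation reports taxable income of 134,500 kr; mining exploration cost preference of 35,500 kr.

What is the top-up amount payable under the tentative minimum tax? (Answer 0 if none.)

Ordinary income tax:
  134,500 kr × 15% = 20,175 kr

Tentative minimum tax:
  Adjusted income: 134,500 kr + 35,500 kr = 170,000 kr
  170,000 kr × 23% = 39,100 kr

Excess of tentative minimum tax over ordinary income tax: 39,100 kr − 20,175 kr = 18,925 kr.

18,925 kr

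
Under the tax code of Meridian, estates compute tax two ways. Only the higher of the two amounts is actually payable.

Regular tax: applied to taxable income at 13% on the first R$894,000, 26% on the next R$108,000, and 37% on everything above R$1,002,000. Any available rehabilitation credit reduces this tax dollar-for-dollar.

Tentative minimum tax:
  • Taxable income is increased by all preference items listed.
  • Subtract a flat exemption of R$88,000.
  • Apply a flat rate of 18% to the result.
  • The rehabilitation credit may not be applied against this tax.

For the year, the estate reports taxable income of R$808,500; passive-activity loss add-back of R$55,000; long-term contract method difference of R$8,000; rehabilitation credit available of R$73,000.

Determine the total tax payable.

Regular tax:
  R$808,500 × 13% = R$105,105
  Less rehabilitation credit R$73,000 → R$32,105

Tentative minimum tax:
  Adjusted income: R$808,500 + R$55,000 + R$8,000 = R$871,500
  Less exemption R$88,000 → base R$783,500
  R$783,500 × 18% = R$141,030

R$141,030 > R$32,105, so the tentative minimum tax is the binding amount.

R$141,030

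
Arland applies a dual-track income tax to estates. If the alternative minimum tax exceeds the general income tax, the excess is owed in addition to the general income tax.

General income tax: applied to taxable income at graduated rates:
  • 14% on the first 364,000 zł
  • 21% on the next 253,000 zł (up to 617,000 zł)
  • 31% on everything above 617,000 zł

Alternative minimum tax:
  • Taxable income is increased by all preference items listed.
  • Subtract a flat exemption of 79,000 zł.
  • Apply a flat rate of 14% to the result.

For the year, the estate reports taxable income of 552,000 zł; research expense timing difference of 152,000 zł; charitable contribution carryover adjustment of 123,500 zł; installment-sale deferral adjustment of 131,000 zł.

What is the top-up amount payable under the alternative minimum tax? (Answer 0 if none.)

General income tax:
  364,000 zł × 14% = 50,960 zł
  188,000 zł × 21% = 39,480 zł
  → 90,440 zł

Alternative minimum tax:
  Adjusted income: 552,000 zł + 152,000 zł + 123,500 zł + 131,000 zł = 958,500 zł
  Less exemption 79,000 zł → base 879,500 zł
  879,500 zł × 14% = 123,130 zł

Excess of alternative minimum tax over general income tax: 123,130 zł − 90,440 zł = 32,690 zł.

32,690 zł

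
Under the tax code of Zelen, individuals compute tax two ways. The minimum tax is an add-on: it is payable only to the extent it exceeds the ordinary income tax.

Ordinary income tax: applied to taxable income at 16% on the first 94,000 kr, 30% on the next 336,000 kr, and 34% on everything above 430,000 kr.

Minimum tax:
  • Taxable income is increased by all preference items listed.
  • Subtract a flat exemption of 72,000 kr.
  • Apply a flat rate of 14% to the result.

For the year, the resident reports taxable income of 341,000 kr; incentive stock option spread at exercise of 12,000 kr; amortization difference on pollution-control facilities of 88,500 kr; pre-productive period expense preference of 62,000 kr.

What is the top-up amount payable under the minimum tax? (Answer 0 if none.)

Minimum tax:
  Adjusted income: 341,000 kr + 12,000 kr + 88,500 kr + 62,000 kr = 503,500 kr
  Less exemption 72,000 kr → base 431,500 kr
  431,500 kr × 14% = 60,410 kr

Ordinary income tax:
  94,000 kr × 16% = 15,040 kr
  247,000 kr × 30% = 74,100 kr
  → 89,140 kr

60,410 kr ≤ 89,140 kr, so no add-on is due.

0 kr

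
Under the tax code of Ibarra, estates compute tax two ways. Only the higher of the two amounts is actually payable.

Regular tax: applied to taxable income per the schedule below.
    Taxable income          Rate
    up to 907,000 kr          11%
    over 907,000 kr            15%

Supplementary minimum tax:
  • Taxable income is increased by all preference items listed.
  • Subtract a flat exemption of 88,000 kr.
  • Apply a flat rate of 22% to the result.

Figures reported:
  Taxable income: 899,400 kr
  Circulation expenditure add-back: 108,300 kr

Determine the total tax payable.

202,334 kr

Supplementary minimum tax:
  Adjusted income: 899,400 kr + 108,300 kr = 1,007,700 kr
  Less exemption 88,000 kr → base 919,700 kr
  919,700 kr × 22% = 202,334 kr

Regular tax:
  899,400 kr × 11% = 98,934 kr

202,334 kr > 98,934 kr, so the supplementary minimum tax is the binding amount.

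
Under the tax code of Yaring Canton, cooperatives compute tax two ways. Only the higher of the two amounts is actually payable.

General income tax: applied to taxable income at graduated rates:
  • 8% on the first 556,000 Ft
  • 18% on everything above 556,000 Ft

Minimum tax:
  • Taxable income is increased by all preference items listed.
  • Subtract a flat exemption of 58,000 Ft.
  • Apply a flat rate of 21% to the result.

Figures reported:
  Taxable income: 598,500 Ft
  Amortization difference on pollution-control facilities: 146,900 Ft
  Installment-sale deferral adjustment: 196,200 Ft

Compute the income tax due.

185,556 Ft

Minimum tax:
  Adjusted income: 598,500 Ft + 146,900 Ft + 196,200 Ft = 941,600 Ft
  Less exemption 58,000 Ft → base 883,600 Ft
  883,600 Ft × 21% = 185,556 Ft

General income tax:
  556,000 Ft × 8% = 44,480 Ft
  42,500 Ft × 18% = 7,650 Ft
  → 52,130 Ft

185,556 Ft > 52,130 Ft, so the minimum tax is the binding amount.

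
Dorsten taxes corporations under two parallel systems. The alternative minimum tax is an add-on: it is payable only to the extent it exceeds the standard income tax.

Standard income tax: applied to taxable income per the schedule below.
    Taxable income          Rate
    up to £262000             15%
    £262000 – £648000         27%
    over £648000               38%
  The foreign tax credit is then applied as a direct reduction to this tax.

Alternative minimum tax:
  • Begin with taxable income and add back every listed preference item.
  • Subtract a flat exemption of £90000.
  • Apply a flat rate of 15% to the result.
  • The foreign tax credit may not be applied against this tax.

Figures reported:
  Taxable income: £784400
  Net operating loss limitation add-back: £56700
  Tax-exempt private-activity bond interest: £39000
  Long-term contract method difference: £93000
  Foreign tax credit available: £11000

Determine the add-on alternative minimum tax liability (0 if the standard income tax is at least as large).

£0

Alternative minimum tax:
  Adjusted income: £784400 + £56700 + £39000 + £93000 = £973100
  Less exemption £90000 → base £883100
  £883100 × 15% = £132465

Standard income tax:
  £262000 × 15% = £39300
  £386000 × 27% = £104220
  £136400 × 38% = £51832
  → £195352
  Less foreign tax credit £11000 → £184352

£132465 ≤ £184352, so no add-on is due.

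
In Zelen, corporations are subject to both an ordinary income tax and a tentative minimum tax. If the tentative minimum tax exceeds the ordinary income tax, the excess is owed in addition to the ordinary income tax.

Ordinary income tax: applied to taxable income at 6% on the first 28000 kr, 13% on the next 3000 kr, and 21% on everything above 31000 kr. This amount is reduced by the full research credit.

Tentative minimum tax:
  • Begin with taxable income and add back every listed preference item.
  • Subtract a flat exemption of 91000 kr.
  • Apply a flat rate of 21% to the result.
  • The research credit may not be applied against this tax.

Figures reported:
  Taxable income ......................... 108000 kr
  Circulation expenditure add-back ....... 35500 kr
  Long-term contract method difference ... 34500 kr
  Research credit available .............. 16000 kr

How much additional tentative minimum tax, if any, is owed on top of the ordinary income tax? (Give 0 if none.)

Tentative minimum tax:
  Adjusted income: 108000 kr + 35500 kr + 34500 kr = 178000 kr
  Less exemption 91000 kr → base 87000 kr
  87000 kr × 21% = 18270 kr

Ordinary income tax:
  28000 kr × 6% = 1680 kr
  3000 kr × 13% = 390 kr
  77000 kr × 21% = 16170 kr
  → 18240 kr
  Less research credit 16000 kr → 2240 kr

Excess of tentative minimum tax over ordinary income tax: 18270 kr − 2240 kr = 16030 kr.

16030 kr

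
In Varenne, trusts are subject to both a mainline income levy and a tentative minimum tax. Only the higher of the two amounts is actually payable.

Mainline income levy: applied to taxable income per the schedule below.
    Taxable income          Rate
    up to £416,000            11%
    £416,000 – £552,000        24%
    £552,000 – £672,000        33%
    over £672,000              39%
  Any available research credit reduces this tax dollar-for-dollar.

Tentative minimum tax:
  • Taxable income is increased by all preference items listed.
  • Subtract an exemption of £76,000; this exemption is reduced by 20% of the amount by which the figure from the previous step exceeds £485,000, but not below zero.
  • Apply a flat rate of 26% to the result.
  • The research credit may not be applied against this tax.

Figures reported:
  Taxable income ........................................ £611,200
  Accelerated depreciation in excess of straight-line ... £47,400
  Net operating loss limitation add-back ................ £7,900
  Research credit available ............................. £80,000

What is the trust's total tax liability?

£162,968

Mainline income levy:
  £416,000 × 11% = £45,760
  £136,000 × 24% = £32,640
  £59,200 × 33% = £19,536
  → £97,936
  Less research credit £80,000 → £17,936

Tentative minimum tax:
  Adjusted income: £611,200 + £47,400 + £7,900 = £666,500
  Exemption: £76,000 − 20% × (£666,500 − £485,000) = £76,000 − £36,300 = £39,700
  Base: £666,500 − £39,700 = £626,800
  £626,800 × 26% = £162,968

£162,968 > £17,936, so the tentative minimum tax is the binding amount.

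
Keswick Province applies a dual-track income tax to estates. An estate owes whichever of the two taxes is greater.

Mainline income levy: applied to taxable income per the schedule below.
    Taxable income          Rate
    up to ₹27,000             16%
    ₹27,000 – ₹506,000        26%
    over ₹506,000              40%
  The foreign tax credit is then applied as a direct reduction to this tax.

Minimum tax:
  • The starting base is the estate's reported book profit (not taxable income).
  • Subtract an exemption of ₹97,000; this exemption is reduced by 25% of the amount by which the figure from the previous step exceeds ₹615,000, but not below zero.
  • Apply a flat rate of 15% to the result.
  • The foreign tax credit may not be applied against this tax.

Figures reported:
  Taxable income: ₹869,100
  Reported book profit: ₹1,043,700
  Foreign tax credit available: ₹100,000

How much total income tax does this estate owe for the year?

Mainline income levy:
  ₹27,000 × 16% = ₹4,320
  ₹479,000 × 26% = ₹124,540
  ₹363,100 × 40% = ₹145,240
  → ₹274,100
  Less foreign tax credit ₹100,000 → ₹174,100

Minimum tax:
  Base (reported book profit): ₹1,043,700
  Exemption: 25% × (₹1,043,700 − ₹615,000) = ₹107,175 ≥ ₹97,000, so the exemption is fully phased out
  Base: ₹1,043,700 − ₹0 = ₹1,043,700
  ₹1,043,700 × 15% = ₹156,555

₹174,100 > ₹156,555, so the mainline income levy governs.

₹174,100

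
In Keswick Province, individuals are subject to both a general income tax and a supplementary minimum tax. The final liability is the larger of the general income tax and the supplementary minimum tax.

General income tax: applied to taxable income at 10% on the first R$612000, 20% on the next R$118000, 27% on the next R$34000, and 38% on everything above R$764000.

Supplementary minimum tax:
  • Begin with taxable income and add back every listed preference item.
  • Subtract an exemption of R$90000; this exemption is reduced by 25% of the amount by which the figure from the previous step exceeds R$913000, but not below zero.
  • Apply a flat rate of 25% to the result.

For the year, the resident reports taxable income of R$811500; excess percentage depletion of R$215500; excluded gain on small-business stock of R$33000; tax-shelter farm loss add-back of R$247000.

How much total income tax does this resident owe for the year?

Supplementary minimum tax:
  Adjusted income: R$811500 + R$215500 + R$33000 + R$247000 = R$1307000
  Exemption: 25% × (R$1307000 − R$913000) = R$98500 ≥ R$90000, so the exemption is fully phased out
  Base: R$1307000 − R$0 = R$1307000
  R$1307000 × 25% = R$326750

General income tax:
  R$612000 × 10% = R$61200
  R$118000 × 20% = R$23600
  R$34000 × 27% = R$9180
  R$47500 × 38% = R$18050
  → R$112030

R$326750 > R$112030, so the supplementary minimum tax is the binding amount.

R$326750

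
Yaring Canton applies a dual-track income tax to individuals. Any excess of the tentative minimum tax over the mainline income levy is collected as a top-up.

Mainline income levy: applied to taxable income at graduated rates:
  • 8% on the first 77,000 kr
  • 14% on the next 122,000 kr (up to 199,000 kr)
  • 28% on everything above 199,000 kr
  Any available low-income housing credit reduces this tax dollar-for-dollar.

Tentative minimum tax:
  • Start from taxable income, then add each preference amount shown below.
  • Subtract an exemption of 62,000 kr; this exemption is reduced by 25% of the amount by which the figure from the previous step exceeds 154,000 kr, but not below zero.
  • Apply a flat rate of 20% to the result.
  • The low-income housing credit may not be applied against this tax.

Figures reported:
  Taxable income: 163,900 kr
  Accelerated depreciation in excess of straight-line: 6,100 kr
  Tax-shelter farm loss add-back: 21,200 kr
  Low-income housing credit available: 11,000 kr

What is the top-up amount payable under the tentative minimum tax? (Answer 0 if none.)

20,374 kr

Mainline income levy:
  77,000 kr × 8% = 6,160 kr
  86,900 kr × 14% = 12,166 kr
  → 18,326 kr
  Less low-income housing credit 11,000 kr → 7,326 kr

Tentative minimum tax:
  Adjusted income: 163,900 kr + 6,100 kr + 21,200 kr = 191,200 kr
  Exemption: 62,000 kr − 25% × (191,200 kr − 154,000 kr) = 62,000 kr − 9,300 kr = 52,700 kr
  Base: 191,200 kr − 52,700 kr = 138,500 kr
  138,500 kr × 20% = 27,700 kr

Excess of tentative minimum tax over mainline income levy: 27,700 kr − 7,326 kr = 20,374 kr.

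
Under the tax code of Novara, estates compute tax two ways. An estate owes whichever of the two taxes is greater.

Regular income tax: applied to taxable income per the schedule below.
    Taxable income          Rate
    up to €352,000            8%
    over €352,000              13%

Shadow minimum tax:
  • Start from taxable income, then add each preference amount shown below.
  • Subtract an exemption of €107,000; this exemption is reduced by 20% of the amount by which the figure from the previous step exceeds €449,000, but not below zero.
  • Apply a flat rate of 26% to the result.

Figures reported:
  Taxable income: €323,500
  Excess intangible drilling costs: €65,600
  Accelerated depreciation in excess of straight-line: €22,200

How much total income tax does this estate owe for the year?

€79,118

Regular income tax:
  €323,500 × 8% = €25,880

Shadow minimum tax:
  Adjusted income: €323,500 + €65,600 + €22,200 = €411,300
  Exemption: €411,300 ≤ €449,000, so full €107,000 applies
  Base: €411,300 − €107,000 = €304,300
  €304,300 × 26% = €79,118

€79,118 > €25,880, so the shadow minimum tax is the binding amount.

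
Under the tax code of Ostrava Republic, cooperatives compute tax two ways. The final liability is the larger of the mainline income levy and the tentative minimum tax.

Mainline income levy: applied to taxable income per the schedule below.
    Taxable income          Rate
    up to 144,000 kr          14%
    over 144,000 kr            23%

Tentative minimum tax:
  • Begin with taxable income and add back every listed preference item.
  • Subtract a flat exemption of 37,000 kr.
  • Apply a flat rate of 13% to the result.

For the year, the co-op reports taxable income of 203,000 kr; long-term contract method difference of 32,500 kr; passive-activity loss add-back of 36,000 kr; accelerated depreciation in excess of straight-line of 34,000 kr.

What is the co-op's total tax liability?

34,905 kr

Mainline income levy:
  144,000 kr × 14% = 20,160 kr
  59,000 kr × 23% = 13,570 kr
  → 33,730 kr

Tentative minimum tax:
  Adjusted income: 203,000 kr + 32,500 kr + 36,000 kr + 34,000 kr = 305,500 kr
  Less exemption 37,000 kr → base 268,500 kr
  268,500 kr × 13% = 34,905 kr

34,905 kr > 33,730 kr, so the tentative minimum tax is the binding amount.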